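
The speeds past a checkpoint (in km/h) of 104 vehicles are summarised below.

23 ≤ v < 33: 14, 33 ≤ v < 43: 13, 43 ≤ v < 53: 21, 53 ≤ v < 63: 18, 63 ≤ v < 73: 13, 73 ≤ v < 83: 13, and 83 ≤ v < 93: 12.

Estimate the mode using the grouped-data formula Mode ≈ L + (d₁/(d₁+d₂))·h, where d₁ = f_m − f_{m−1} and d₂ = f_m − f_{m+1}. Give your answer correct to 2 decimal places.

50.27

Modal class: 43 ≤ v < 53 (highest frequency 21).
d₁ = 21 − 13 = 8, d₂ = 21 − 18 = 3
Mode ≈ 43 + (8/(8+3)) × 10 = 43 + 7.2727 = 50.2727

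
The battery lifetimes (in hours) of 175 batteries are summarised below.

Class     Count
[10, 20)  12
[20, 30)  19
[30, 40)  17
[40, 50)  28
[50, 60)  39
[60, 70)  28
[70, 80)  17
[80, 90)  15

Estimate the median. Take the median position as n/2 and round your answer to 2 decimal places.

52.95

Cumulative frequencies: 12, 31, 48, 76, 115, 143, 160, 175
n = 175; position = n/2 = 87.5.
This falls in the class [50, 60): L = 50, F = 76, f = 39, h = 10.
Median ≈ 50 + ((87.5 − 76) / 39) × 10 = 52.9487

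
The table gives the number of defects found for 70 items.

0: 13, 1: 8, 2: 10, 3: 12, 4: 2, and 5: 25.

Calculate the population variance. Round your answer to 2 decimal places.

3.69

Values: 0, 1, 2, 3, 4, 5
n = 70, Σfx = 197, mean = 2.8143
Σfx² = 813
Σf(x − x̄)² = Σfx² − (Σfx)²/n = 813 − 197²/70 = 258.5857
Population variance = 258.5857 / 70 = 3.6941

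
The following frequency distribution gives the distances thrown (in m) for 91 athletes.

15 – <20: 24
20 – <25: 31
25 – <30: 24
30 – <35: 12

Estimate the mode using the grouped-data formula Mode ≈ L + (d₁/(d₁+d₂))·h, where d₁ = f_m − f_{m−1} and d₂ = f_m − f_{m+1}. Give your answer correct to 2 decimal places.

22.50

Modal class: 20 – <25 (highest frequency 31).
d₁ = 31 − 24 = 7, d₂ = 31 − 24 = 7
Mode ≈ 20 + (7/(7+7)) × 5 = 20 + 2.5000 = 22.5000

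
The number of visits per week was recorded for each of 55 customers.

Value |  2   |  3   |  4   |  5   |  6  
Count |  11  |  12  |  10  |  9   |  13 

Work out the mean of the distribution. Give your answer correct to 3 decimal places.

4.018

Values: 2, 3, 4, 5, 6
Σfx = 11×2 + 12×3 + 10×4 + 9×5 + 13×6 = 221
n = Σf = 55
Mean = 221 / 55 = 4.0182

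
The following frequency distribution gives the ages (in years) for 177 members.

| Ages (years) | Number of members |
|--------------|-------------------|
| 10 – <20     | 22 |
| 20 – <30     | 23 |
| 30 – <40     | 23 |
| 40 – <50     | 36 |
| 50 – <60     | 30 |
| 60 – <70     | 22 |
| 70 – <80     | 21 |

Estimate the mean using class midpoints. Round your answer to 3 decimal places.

45.113

Midpoints: 15, 25, 35, 45, 55, 65, 75
Σfm = 22×15 + 23×25 + 23×35 + 36×45 + 30×55 + 22×65 + 21×75 = 7985
n = Σf = 177
Mean = 7985 / 177 = 45.1130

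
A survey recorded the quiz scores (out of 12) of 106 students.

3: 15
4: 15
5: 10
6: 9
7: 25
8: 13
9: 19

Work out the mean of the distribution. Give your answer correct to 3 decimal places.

Values: 3, 4, 5, 6, 7, 8, 9
Σfx = 15×3 + 15×4 + 10×5 + 9×6 + 25×7 + 13×8 + 19×9 = 659
n = Σf = 106
Mean = 659 / 106 = 6.2170

6.217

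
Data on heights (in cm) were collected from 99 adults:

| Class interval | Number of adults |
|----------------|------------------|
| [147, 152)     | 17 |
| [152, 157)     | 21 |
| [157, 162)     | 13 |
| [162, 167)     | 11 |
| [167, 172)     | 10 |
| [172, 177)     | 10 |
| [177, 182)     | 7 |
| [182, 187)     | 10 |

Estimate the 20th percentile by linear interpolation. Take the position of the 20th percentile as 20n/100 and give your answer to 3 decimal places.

Cumulative frequencies: 17, 38, 51, 62, 72, 82, 89, 99
n = 99; position = 20n/100 = 19.8.
This falls in the class [152, 157): L = 152, F = 17, f = 21, h = 5.
20th percentile ≈ 152 + ((19.8 − 17) / 21) × 5 = 152.6667

152.667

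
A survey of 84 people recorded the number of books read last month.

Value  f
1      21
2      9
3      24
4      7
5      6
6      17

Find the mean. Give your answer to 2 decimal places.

Values: 1, 2, 3, 4, 5, 6
Σfx = 21×1 + 9×2 + 24×3 + 7×4 + 6×5 + 17×6 = 271
n = Σf = 84
Mean = 271 / 84 = 3.2262

3.23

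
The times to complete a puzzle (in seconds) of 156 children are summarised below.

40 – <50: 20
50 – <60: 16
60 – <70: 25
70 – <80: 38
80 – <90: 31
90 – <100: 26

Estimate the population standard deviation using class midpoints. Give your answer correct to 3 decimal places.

15.944

Midpoints: 45, 55, 65, 75, 85, 95
n = 156, Σfm = 11360, mean = 72.8205
Σfm² = 866900
Σf(m − x̄)² = Σfm² − (Σfm)²/n = 866900 − 11360²/156 = 39658.9744
Population variance = 39658.9744 / 156 = 254.2242
Standard deviation = √254.2242 = 15.9444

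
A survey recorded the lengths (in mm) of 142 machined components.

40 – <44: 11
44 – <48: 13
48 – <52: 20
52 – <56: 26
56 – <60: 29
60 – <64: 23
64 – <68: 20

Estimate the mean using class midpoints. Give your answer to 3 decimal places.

55.577

Midpoints: 42, 46, 50, 54, 58, 62, 66
Σfm = 11×42 + 13×46 + 20×50 + 26×54 + 29×58 + 23×62 + 20×66 = 7892
n = Σf = 142
Mean = 7892 / 142 = 55.5775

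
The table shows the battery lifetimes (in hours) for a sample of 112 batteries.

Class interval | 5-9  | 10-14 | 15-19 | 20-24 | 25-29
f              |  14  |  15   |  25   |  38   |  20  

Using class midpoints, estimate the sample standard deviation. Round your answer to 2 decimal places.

6.33

Midpoints: 7, 12, 17, 22, 27
n = 112, Σfm = 2079, mean = 18.5625
Σfm² = 43043
Σf(m − x̄)² = Σfm² − (Σfm)²/n = 43043 − 2079²/112 = 4451.5625
Sample variance = 4451.5625 / 111 = 40.1042
Standard deviation = √40.1042 = 6.3328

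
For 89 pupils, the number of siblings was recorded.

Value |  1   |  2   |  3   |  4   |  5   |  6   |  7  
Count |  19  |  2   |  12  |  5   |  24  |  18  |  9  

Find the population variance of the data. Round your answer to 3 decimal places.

4.110

Values: 1, 2, 3, 4, 5, 6, 7
n = 89, Σfx = 370, mean = 4.1573
Σfx² = 1904
Σf(x − x̄)² = Σfx² − (Σfx)²/n = 1904 − 370²/89 = 365.7978
Population variance = 365.7978 / 89 = 4.1101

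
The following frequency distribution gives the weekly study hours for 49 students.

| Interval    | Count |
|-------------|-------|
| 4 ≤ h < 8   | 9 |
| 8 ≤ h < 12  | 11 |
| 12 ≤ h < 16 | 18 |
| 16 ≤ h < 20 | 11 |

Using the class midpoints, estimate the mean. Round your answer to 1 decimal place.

12.5

Midpoints: 6, 10, 14, 18
Σfm = 9×6 + 11×10 + 18×14 + 11×18 = 614
n = Σf = 49
Mean = 614 / 49 = 12.5306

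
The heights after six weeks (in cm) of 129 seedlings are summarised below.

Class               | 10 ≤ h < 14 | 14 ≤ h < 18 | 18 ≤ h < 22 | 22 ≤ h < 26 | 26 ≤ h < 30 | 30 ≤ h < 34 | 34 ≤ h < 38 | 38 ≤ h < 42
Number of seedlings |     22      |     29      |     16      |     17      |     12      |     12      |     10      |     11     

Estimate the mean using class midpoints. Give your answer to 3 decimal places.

Midpoints: 12, 16, 20, 24, 28, 32, 36, 40
Σfm = 22×12 + 29×16 + 16×20 + 17×24 + 12×28 + 12×32 + 10×36 + 11×40 = 2976
n = Σf = 129
Mean = 2976 / 129 = 23.0698

23.070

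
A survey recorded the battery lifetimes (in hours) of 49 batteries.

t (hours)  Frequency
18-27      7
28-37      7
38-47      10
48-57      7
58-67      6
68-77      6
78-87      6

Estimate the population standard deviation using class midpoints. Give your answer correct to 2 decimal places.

Midpoints: 22.5, 32.5, 42.5, 52.5, 62.5, 72.5, 82.5
n = 49, Σfm = 2482.5, mean = 50.6633
Σfm² = 144106.25
Σf(m − x̄)² = Σfm² − (Σfm)²/n = 144106.25 − 2482.5²/49 = 18334.6939
Population variance = 18334.6939 / 49 = 374.1774
Standard deviation = √374.1774 = 19.3437

19.34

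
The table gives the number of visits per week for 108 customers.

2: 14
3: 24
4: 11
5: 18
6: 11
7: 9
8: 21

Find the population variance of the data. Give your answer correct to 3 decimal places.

Values: 2, 3, 4, 5, 6, 7, 8
n = 108, Σfx = 531, mean = 4.9167
Σfx² = 3079
Σf(x − x̄)² = Σfx² − (Σfx)²/n = 3079 − 531²/108 = 468.2500
Population variance = 468.2500 / 108 = 4.3356

4.336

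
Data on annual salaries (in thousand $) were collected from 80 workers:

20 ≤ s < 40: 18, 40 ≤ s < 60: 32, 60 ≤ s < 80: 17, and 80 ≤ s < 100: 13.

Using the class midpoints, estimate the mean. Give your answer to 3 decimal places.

Midpoints: 30, 50, 70, 90
Σfm = 18×30 + 32×50 + 17×70 + 13×90 = 4500
n = Σf = 80
Mean = 4500 / 80 = 56.2500

56.250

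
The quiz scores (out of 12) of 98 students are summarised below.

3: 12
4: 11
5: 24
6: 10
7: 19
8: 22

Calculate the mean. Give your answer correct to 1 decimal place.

5.8

Values: 3, 4, 5, 6, 7, 8
Σfx = 12×3 + 11×4 + 24×5 + 10×6 + 19×7 + 22×8 = 569
n = Σf = 98
Mean = 569 / 98 = 5.8061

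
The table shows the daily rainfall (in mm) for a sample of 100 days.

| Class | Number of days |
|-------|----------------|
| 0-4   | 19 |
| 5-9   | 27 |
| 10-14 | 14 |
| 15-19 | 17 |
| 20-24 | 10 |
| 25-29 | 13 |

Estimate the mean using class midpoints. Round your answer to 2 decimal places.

12.55

Midpoints: 2, 7, 12, 17, 22, 27
Σfm = 19×2 + 27×7 + 14×12 + 17×17 + 10×22 + 13×27 = 1255
n = Σf = 100
Mean = 1255 / 100 = 12.5500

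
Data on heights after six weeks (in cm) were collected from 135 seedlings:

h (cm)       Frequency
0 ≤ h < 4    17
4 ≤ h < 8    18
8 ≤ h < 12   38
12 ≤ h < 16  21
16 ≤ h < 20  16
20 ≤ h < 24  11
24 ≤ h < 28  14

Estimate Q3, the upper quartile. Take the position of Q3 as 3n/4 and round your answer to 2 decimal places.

17.81

Cumulative frequencies: 17, 35, 73, 94, 110, 121, 135
n = 135; position = 3n/4 = 101.25.
This falls in the class 16 ≤ h < 20: L = 16, F = 94, f = 16, h = 4.
Upper quartile ≈ 16 + ((101.25 − 94) / 16) × 4 = 17.8125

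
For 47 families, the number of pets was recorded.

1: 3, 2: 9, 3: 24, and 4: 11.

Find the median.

Cumulative frequencies: 3, 12, 36, 47
n = 47, so the median is the value in position (n+1)/2 = 24.
Position 24 falls at value 3.

3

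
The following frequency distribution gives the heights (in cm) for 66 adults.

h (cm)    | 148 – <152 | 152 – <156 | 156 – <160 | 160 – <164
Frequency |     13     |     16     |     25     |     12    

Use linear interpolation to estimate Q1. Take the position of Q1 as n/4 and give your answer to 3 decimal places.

152.875

Cumulative frequencies: 13, 29, 54, 66
n = 66; position = n/4 = 16.5.
This falls in the class 152 – <156: L = 152, F = 13, f = 16, h = 4.
Lower quartile ≈ 152 + ((16.5 − 13) / 16) × 4 = 152.8750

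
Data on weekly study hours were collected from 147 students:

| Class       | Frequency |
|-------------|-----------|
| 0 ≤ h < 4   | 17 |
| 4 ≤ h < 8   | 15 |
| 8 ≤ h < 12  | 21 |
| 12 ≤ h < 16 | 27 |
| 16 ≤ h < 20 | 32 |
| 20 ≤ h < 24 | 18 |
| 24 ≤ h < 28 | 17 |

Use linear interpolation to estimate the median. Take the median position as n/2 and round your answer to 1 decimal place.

Cumulative frequencies: 17, 32, 53, 80, 112, 130, 147
n = 147; position = n/2 = 73.5.
This falls in the class 12 ≤ h < 16: L = 12, F = 53, f = 27, h = 4.
Median ≈ 12 + ((73.5 − 53) / 27) × 4 = 15.0370

15.0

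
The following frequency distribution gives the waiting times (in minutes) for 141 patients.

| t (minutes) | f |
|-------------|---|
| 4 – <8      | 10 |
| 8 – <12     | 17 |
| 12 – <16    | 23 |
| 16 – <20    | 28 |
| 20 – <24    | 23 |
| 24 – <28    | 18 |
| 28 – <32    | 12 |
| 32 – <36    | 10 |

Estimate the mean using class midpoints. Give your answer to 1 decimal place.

19.4

Midpoints: 6, 10, 14, 18, 22, 26, 30, 34
Σfm = 10×6 + 17×10 + 23×14 + 28×18 + 23×22 + 18×26 + 12×30 + 10×34 = 2730
n = Σf = 141
Mean = 2730 / 141 = 19.3617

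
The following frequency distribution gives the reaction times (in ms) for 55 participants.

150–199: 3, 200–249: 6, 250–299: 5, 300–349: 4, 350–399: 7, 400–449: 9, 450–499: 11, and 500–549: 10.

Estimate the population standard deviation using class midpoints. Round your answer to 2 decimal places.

Midpoints: 174.5, 224.5, 274.5, 324.5, 374.5, 424.5, 474.5, 524.5
n = 55, Σfm = 21447.5, mean = 389.9545
Σfm² = 9022913.75
Σf(m − x̄)² = Σfm² − (Σfm)²/n = 9022913.75 − 21447.5²/55 = 659363.6364
Population variance = 659363.6364 / 55 = 11988.4298
Standard deviation = √11988.4298 = 109.4917

109.49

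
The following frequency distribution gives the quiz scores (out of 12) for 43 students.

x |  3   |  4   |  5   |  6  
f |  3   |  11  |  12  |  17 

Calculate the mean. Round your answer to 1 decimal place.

Values: 3, 4, 5, 6
Σfx = 3×3 + 11×4 + 12×5 + 17×6 = 215
n = Σf = 43
Mean = 215 / 43 = 5.0000

5.0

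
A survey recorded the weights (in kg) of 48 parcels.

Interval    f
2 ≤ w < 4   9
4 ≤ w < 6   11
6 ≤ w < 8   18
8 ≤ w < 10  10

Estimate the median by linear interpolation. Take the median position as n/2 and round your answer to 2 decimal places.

Cumulative frequencies: 9, 20, 38, 48
n = 48; position = n/2 = 24.
This falls in the class 6 ≤ w < 8: L = 6, F = 20, f = 18, h = 2.
Median ≈ 6 + ((24 − 20) / 18) × 2 = 6.4444

6.44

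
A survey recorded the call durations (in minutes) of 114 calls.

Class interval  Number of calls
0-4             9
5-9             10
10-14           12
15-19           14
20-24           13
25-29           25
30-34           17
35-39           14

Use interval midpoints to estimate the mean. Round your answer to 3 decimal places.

Midpoints: 2, 7, 12, 17, 22, 27, 32, 37
Σfm = 9×2 + 10×7 + 12×12 + 14×17 + 13×22 + 25×27 + 17×32 + 14×37 = 2493
n = Σf = 114
Mean = 2493 / 114 = 21.8684

21.868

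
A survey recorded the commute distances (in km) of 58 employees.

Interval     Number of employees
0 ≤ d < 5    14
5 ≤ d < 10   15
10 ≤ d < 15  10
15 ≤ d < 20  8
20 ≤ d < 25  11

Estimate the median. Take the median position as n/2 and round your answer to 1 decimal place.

10.0

Cumulative frequencies: 14, 29, 39, 47, 58
n = 58; position = n/2 = 29.
This falls in the class 5 ≤ d < 10: L = 5, F = 14, f = 15, h = 5.
Median ≈ 5 + ((29 − 14) / 15) × 5 = 10.0000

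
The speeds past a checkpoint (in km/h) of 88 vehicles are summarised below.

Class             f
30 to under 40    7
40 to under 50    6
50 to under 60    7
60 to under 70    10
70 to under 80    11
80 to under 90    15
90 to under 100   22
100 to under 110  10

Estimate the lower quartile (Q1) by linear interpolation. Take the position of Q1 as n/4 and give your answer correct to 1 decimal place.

62.0

Cumulative frequencies: 7, 13, 20, 30, 41, 56, 78, 88
n = 88; position = n/4 = 22.
This falls in the class 60 to under 70: L = 60, F = 20, f = 10, h = 10.
Lower quartile ≈ 60 + ((22 − 20) / 10) × 10 = 62.0000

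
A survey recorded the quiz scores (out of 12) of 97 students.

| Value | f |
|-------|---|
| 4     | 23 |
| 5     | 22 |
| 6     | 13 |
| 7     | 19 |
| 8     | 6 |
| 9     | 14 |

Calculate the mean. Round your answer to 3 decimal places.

Values: 4, 5, 6, 7, 8, 9
Σfx = 23×4 + 22×5 + 13×6 + 19×7 + 6×8 + 14×9 = 587
n = Σf = 97
Mean = 587 / 97 = 6.0515

6.052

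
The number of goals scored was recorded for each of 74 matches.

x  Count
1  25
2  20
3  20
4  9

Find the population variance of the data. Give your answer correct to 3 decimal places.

Values: 1, 2, 3, 4
n = 74, Σfx = 161, mean = 2.1757
Σfx² = 429
Σf(x − x̄)² = Σfx² − (Σfx)²/n = 429 − 161²/74 = 78.7162
Population variance = 78.7162 / 74 = 1.0637

1.064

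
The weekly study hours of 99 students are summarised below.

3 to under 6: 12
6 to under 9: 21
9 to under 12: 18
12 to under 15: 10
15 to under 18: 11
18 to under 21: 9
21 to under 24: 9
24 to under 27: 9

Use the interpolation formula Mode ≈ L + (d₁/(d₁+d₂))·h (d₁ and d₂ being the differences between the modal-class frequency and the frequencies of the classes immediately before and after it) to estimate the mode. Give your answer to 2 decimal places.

8.25

Modal class: 6 to under 9 (highest frequency 21).
d₁ = 21 − 12 = 9, d₂ = 21 − 18 = 3
Mode ≈ 6 + (9/(9+3)) × 3 = 6 + 2.2500 = 8.2500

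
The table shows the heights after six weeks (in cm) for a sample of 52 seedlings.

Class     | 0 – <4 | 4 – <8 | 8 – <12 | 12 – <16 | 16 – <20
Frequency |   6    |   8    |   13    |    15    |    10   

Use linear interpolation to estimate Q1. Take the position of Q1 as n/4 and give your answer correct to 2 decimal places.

7.50

Cumulative frequencies: 6, 14, 27, 42, 52
n = 52; position = n/4 = 13.
This falls in the class 4 – <8: L = 4, F = 6, f = 8, h = 4.
Lower quartile ≈ 4 + ((13 − 6) / 8) × 4 = 7.5000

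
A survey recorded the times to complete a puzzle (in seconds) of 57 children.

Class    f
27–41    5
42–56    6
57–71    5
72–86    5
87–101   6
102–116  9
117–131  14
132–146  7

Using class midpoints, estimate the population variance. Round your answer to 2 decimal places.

1131.16

Midpoints: 34, 49, 64, 79, 94, 109, 124, 139
n = 57, Σfm = 5433, mean = 95.3158
Σfm² = 582327
Σf(m − x̄)² = Σfm² − (Σfm)²/n = 582327 − 5433²/57 = 64476.3158
Population variance = 64476.3158 / 57 = 1131.1634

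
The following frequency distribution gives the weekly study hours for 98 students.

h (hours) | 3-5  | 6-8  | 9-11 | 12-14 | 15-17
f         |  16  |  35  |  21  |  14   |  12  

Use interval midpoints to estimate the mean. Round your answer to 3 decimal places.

9.112

Midpoints: 4, 7, 10, 13, 16
Σfm = 16×4 + 35×7 + 21×10 + 14×13 + 12×16 = 893
n = Σf = 98
Mean = 893 / 98 = 9.1122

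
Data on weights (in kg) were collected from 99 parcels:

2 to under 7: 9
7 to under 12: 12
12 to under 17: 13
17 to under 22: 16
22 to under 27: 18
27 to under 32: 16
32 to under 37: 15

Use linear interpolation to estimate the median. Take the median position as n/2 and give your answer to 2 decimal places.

21.84

Cumulative frequencies: 9, 21, 34, 50, 68, 84, 99
n = 99; position = n/2 = 49.5.
This falls in the class 17 to under 22: L = 17, F = 34, f = 16, h = 5.
Median ≈ 17 + ((49.5 − 34) / 16) × 5 = 21.8438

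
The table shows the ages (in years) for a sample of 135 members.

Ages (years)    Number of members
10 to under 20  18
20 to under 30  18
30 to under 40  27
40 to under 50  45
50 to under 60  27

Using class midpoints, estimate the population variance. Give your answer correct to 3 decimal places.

Midpoints: 15, 25, 35, 45, 55
n = 135, Σfm = 5175, mean = 38.3333
Σfm² = 221175
Σf(m − x̄)² = Σfm² − (Σfm)²/n = 221175 − 5175²/135 = 22800.0000
Population variance = 22800.0000 / 135 = 168.8889

168.889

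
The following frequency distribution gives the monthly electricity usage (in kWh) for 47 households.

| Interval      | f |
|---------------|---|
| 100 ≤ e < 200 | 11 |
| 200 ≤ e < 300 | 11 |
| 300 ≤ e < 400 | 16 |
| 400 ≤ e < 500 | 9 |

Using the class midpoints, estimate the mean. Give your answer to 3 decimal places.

Midpoints: 150, 250, 350, 450
Σfm = 11×150 + 11×250 + 16×350 + 9×450 = 14050
n = Σf = 47
Mean = 14050 / 47 = 298.9362

298.936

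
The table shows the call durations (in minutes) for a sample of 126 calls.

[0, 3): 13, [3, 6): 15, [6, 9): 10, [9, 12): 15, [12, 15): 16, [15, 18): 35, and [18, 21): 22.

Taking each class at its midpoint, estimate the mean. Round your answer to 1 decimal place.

12.2

Midpoints: 1.5, 4.5, 7.5, 10.5, 13.5, 16.5, 19.5
Σfm = 13×1.5 + 15×4.5 + 10×7.5 + 15×10.5 + 16×13.5 + 35×16.5 + 22×19.5 = 1542
n = Σf = 126
Mean = 1542 / 126 = 12.2381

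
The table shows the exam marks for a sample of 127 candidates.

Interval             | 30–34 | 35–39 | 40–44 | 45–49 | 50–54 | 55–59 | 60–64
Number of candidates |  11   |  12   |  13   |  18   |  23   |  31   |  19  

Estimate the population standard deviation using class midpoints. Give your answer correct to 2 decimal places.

Midpoints: 32, 37, 42, 47, 52, 57, 62
n = 127, Σfm = 6329, mean = 49.8346
Σfm² = 326333
Σf(m − x̄)² = Σfm² − (Σfm)²/n = 326333 − 6329²/127 = 10929.5276
Population variance = 10929.5276 / 127 = 86.0593
Standard deviation = √86.0593 = 9.2768

9.28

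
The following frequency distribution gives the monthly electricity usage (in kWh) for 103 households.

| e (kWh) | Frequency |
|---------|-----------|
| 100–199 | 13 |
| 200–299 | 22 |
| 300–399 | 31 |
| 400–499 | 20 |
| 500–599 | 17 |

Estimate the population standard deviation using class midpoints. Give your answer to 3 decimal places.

125.277

Midpoints: 149.5, 249.5, 349.5, 449.5, 549.5
n = 103, Σfm = 36598.5, mean = 355.3252
Σfm² = 14620875.75
Σf(m − x̄)² = Σfm² − (Σfm)²/n = 14620875.75 − 36598.5²/103 = 1616504.8544
Population variance = 1616504.8544 / 103 = 15694.2219
Standard deviation = √15694.2219 = 125.2766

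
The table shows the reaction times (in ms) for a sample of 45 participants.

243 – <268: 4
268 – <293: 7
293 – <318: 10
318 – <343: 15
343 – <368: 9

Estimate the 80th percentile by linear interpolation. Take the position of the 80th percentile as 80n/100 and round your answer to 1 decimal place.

Cumulative frequencies: 4, 11, 21, 36, 45
n = 45; position = 80n/100 = 36.
This falls in the class 318 – <343: L = 318, F = 21, f = 15, h = 25.
80th percentile ≈ 318 + ((36 − 21) / 15) × 25 = 343.0000

343.0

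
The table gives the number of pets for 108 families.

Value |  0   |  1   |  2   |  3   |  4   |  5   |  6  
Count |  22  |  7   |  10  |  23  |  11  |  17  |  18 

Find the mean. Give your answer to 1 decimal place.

3.1

Values: 0, 1, 2, 3, 4, 5, 6
Σfx = 22×0 + 7×1 + 10×2 + 23×3 + 11×4 + 17×5 + 18×6 = 333
n = Σf = 108
Mean = 333 / 108 = 3.0833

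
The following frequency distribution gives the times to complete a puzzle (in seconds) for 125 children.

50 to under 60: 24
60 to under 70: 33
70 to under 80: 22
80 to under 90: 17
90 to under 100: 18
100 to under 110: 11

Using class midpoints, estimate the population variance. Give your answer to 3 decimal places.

Midpoints: 55, 65, 75, 85, 95, 105
n = 125, Σfm = 9425, mean = 75.4000
Σfm² = 742325
Σf(m − x̄)² = Σfm² − (Σfm)²/n = 742325 − 9425²/125 = 31680.0000
Population variance = 31680.0000 / 125 = 253.4400

253.440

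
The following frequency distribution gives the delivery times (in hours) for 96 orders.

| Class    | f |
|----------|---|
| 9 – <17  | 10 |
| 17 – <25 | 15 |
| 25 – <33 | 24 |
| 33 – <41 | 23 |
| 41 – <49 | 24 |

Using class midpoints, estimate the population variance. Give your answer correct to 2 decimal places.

107.00

Midpoints: 13, 21, 29, 37, 45
n = 96, Σfm = 3072, mean = 32.0000
Σfm² = 108576
Σf(m − x̄)² = Σfm² − (Σfm)²/n = 108576 − 3072²/96 = 10272.0000
Population variance = 10272.0000 / 96 = 107.0000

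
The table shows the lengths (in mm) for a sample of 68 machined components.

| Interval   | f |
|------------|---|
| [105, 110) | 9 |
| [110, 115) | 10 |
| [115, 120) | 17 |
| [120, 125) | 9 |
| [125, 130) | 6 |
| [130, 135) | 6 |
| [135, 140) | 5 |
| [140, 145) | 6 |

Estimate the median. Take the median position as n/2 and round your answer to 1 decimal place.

Cumulative frequencies: 9, 19, 36, 45, 51, 57, 62, 68
n = 68; position = n/2 = 34.
This falls in the class [115, 120): L = 115, F = 19, f = 17, h = 5.
Median ≈ 115 + ((34 − 19) / 17) × 5 = 119.4118

119.4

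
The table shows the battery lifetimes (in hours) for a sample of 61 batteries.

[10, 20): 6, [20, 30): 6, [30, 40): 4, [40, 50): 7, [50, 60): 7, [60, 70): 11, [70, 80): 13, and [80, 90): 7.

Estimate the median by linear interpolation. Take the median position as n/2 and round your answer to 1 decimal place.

Cumulative frequencies: 6, 12, 16, 23, 30, 41, 54, 61
n = 61; position = n/2 = 30.5.
This falls in the class [60, 70): L = 60, F = 30, f = 11, h = 10.
Median ≈ 60 + ((30.5 − 30) / 11) × 10 = 60.4545

60.5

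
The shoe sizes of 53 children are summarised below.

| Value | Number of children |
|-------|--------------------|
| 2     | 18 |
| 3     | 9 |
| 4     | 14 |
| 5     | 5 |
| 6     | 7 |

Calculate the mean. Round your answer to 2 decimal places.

Values: 2, 3, 4, 5, 6
Σfx = 18×2 + 9×3 + 14×4 + 5×5 + 7×6 = 186
n = Σf = 53
Mean = 186 / 53 = 3.5094

3.51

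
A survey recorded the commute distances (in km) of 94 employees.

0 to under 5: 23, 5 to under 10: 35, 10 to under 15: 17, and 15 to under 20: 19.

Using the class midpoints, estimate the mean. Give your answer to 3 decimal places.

9.202

Midpoints: 2.5, 7.5, 12.5, 17.5
Σfm = 23×2.5 + 35×7.5 + 17×12.5 + 19×17.5 = 865
n = Σf = 94
Mean = 865 / 94 = 9.2021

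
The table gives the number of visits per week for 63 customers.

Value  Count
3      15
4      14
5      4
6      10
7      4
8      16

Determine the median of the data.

Cumulative frequencies: 15, 29, 33, 43, 47, 63
n = 63, so the median is the value in position (n+1)/2 = 32.
Position 32 falls at value 5.

5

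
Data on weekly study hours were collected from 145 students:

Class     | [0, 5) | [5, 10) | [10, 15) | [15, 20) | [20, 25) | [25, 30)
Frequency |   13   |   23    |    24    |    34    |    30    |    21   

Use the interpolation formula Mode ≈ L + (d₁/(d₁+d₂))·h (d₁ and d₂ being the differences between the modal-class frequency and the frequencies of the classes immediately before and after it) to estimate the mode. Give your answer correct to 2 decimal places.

Modal class: [15, 20) (highest frequency 34).
d₁ = 34 − 24 = 10, d₂ = 34 − 30 = 4
Mode ≈ 15 + (10/(10+4)) × 5 = 15 + 3.5714 = 18.5714

18.57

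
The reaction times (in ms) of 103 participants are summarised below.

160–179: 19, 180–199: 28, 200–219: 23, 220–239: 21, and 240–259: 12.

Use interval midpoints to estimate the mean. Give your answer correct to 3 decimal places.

205.422

Midpoints: 169.5, 189.5, 209.5, 229.5, 249.5
Σfm = 19×169.5 + 28×189.5 + 23×209.5 + 21×229.5 + 12×249.5 = 21158.5
n = Σf = 103
Mean = 21158.5 / 103 = 205.4223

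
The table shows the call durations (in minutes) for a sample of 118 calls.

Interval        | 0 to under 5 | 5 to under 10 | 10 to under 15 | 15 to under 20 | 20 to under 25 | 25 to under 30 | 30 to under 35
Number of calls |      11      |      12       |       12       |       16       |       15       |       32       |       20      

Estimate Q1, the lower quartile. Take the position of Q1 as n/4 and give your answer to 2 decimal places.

12.71

Cumulative frequencies: 11, 23, 35, 51, 66, 98, 118
n = 118; position = n/4 = 29.5.
This falls in the class 10 to under 15: L = 10, F = 23, f = 12, h = 5.
Lower quartile ≈ 10 + ((29.5 − 23) / 12) × 5 = 12.7083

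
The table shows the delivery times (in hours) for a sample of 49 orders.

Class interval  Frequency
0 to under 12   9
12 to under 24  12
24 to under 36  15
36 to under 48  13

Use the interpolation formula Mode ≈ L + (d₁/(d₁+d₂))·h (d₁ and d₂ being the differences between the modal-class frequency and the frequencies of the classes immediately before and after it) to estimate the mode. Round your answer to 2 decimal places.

Modal class: 24 to under 36 (highest frequency 15).
d₁ = 15 − 12 = 3, d₂ = 15 − 13 = 2
Mode ≈ 24 + (3/(3+2)) × 12 = 24 + 7.2000 = 31.2000

31.20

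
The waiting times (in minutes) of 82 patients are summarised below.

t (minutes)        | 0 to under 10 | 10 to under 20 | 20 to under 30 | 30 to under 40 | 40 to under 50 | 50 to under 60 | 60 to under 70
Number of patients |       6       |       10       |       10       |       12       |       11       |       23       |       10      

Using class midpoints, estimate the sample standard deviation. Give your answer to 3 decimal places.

Midpoints: 5, 15, 25, 35, 45, 55, 65
n = 82, Σfm = 3260, mean = 39.7561
Σfm² = 157450
Σf(m − x̄)² = Σfm² − (Σfm)²/n = 157450 − 3260²/82 = 27845.1220
Sample variance = 27845.1220 / 81 = 343.7669
Standard deviation = √343.7669 = 18.5410

18.541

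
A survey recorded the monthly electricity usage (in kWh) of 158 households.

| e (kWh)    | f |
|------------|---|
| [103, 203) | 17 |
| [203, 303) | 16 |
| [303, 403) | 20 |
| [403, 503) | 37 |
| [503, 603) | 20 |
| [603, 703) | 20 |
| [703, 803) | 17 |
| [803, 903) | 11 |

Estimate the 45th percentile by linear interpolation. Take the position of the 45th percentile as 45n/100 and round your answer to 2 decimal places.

Cumulative frequencies: 17, 33, 53, 90, 110, 130, 147, 158
n = 158; position = 45n/100 = 71.1.
This falls in the class [403, 503): L = 403, F = 53, f = 37, h = 100.
45th percentile ≈ 403 + ((71.1 − 53) / 37) × 100 = 451.9189

451.92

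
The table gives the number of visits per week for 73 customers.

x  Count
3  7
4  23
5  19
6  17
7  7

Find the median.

Cumulative frequencies: 7, 30, 49, 66, 73
n = 73, so the median is the value in position (n+1)/2 = 37.
Position 37 falls at value 5.

5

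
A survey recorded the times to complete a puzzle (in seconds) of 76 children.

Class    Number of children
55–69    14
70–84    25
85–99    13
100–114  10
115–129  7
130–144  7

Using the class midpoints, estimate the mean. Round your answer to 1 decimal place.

90.4

Midpoints: 62, 77, 92, 107, 122, 137
Σfm = 14×62 + 25×77 + 13×92 + 10×107 + 7×122 + 7×137 = 6872
n = Σf = 76
Mean = 6872 / 76 = 90.4211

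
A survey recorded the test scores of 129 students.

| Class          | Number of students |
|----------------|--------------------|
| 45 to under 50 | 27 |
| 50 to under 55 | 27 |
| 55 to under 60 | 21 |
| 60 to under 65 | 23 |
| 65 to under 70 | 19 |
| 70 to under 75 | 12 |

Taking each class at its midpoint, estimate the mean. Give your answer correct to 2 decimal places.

58.12

Midpoints: 47.5, 52.5, 57.5, 62.5, 67.5, 72.5
Σfm = 27×47.5 + 27×52.5 + 21×57.5 + 23×62.5 + 19×67.5 + 12×72.5 = 7497.5
n = Σf = 129
Mean = 7497.5 / 129 = 58.1202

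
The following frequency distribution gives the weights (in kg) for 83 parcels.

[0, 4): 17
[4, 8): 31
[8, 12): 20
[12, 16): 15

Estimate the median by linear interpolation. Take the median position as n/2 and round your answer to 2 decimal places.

7.16

Cumulative frequencies: 17, 48, 68, 83
n = 83; position = n/2 = 41.5.
This falls in the class [4, 8): L = 4, F = 17, f = 31, h = 4.
Median ≈ 4 + ((41.5 − 17) / 31) × 4 = 7.1613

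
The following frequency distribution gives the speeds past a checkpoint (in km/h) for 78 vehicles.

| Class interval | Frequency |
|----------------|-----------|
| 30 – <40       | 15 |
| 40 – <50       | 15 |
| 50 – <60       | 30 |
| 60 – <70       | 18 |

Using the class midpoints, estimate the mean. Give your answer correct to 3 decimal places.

Midpoints: 35, 45, 55, 65
Σfm = 15×35 + 15×45 + 30×55 + 18×65 = 4020
n = Σf = 78
Mean = 4020 / 78 = 51.5385

51.538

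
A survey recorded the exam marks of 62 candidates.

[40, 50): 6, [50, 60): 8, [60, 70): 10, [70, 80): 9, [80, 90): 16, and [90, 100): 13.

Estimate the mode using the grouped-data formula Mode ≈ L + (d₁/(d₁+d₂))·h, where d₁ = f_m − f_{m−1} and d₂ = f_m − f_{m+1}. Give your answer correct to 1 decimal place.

87.0

Modal class: [80, 90) (highest frequency 16).
d₁ = 16 − 9 = 7, d₂ = 16 − 13 = 3
Mode ≈ 80 + (7/(7+3)) × 10 = 80 + 7.0000 = 87.0000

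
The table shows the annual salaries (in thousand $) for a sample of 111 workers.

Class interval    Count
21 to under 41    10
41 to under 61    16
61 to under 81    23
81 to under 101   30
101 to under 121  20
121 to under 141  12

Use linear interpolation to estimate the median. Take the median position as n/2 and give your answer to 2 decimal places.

Cumulative frequencies: 10, 26, 49, 79, 99, 111
n = 111; position = n/2 = 55.5.
This falls in the class 81 to under 101: L = 81, F = 49, f = 30, h = 20.
Median ≈ 81 + ((55.5 − 49) / 30) × 20 = 85.3333

85.33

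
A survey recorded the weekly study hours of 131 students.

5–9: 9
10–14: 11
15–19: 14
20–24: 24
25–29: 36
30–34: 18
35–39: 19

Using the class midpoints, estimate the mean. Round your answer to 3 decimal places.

Midpoints: 7, 12, 17, 22, 27, 32, 37
Σfm = 9×7 + 11×12 + 14×17 + 24×22 + 36×27 + 18×32 + 19×37 = 3212
n = Σf = 131
Mean = 3212 / 131 = 24.5191

24.519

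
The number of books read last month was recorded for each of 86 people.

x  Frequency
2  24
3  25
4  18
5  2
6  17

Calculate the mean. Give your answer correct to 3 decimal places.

3.570

Values: 2, 3, 4, 5, 6
Σfx = 24×2 + 25×3 + 18×4 + 2×5 + 17×6 = 307
n = Σf = 86
Mean = 307 / 86 = 3.5698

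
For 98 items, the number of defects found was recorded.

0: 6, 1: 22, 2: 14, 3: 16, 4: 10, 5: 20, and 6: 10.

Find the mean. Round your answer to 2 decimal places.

3.04

Values: 0, 1, 2, 3, 4, 5, 6
Σfx = 6×0 + 22×1 + 14×2 + 16×3 + 10×4 + 20×5 + 10×6 = 298
n = Σf = 98
Mean = 298 / 98 = 3.0408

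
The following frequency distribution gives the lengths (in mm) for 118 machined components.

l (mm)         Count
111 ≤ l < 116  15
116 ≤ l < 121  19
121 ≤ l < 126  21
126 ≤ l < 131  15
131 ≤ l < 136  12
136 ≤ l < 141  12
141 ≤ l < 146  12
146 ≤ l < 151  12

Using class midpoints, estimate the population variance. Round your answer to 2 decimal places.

124.96

Midpoints: 113.5, 118.5, 123.5, 128.5, 133.5, 138.5, 143.5, 148.5
n = 118, Σfm = 15243, mean = 129.1780
Σfm² = 1983805.5
Σf(m − x̄)² = Σfm² − (Σfm)²/n = 1983805.5 − 15243²/118 = 14745.7627
Population variance = 14745.7627 / 118 = 124.9641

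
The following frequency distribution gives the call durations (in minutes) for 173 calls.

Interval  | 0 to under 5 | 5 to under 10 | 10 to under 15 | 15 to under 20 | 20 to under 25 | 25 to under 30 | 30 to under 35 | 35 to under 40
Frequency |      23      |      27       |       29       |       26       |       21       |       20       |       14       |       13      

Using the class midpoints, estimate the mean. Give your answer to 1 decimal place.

Midpoints: 2.5, 7.5, 12.5, 17.5, 22.5, 27.5, 32.5, 37.5
Σfm = 23×2.5 + 27×7.5 + 29×12.5 + 26×17.5 + 21×22.5 + 20×27.5 + 14×32.5 + 13×37.5 = 3042.5
n = Σf = 173
Mean = 3042.5 / 173 = 17.5867

17.6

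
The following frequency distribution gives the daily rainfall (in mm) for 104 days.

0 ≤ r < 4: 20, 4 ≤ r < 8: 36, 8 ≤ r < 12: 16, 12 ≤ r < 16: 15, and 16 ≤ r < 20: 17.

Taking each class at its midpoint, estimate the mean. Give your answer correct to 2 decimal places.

8.96

Midpoints: 2, 6, 10, 14, 18
Σfm = 20×2 + 36×6 + 16×10 + 15×14 + 17×18 = 932
n = Σf = 104
Mean = 932 / 104 = 8.9615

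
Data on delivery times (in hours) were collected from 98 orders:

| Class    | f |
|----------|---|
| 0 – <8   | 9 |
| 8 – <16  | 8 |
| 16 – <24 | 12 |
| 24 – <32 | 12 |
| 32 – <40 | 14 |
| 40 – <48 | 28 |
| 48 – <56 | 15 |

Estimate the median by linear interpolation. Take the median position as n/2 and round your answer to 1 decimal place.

Cumulative frequencies: 9, 17, 29, 41, 55, 83, 98
n = 98; position = n/2 = 49.
This falls in the class 32 – <40: L = 32, F = 41, f = 14, h = 8.
Median ≈ 32 + ((49 − 41) / 14) × 8 = 36.5714

36.6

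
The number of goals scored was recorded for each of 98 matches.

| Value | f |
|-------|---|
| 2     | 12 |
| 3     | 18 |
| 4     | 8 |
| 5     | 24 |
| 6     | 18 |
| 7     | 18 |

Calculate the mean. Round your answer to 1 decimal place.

Values: 2, 3, 4, 5, 6, 7
Σfx = 12×2 + 18×3 + 8×4 + 24×5 + 18×6 + 18×7 = 464
n = Σf = 98
Mean = 464 / 98 = 4.7347

4.7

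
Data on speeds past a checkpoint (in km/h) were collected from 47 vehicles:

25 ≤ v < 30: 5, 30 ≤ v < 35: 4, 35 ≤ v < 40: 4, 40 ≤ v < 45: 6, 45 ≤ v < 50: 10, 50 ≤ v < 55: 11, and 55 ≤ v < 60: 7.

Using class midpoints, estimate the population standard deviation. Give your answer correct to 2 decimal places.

9.44

Midpoints: 27.5, 32.5, 37.5, 42.5, 47.5, 52.5, 57.5
n = 47, Σfm = 2127.5, mean = 45.2660
Σfm² = 100493.75
Σf(m − x̄)² = Σfm² − (Σfm)²/n = 100493.75 − 2127.5²/47 = 4190.4255
Population variance = 4190.4255 / 47 = 89.1580
Standard deviation = √89.1580 = 9.4424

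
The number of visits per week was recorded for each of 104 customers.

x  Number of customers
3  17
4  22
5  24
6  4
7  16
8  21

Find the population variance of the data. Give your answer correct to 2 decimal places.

3.17

Values: 3, 4, 5, 6, 7, 8
n = 104, Σfx = 563, mean = 5.4135
Σfx² = 3377
Σf(x − x̄)² = Σfx² − (Σfx)²/n = 3377 − 563²/104 = 329.2212
Population variance = 329.2212 / 104 = 3.1656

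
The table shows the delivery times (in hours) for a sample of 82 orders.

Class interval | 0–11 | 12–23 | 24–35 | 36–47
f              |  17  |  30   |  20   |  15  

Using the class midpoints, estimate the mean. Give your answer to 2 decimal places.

22.33

Midpoints: 5.5, 17.5, 29.5, 41.5
Σfm = 17×5.5 + 30×17.5 + 20×29.5 + 15×41.5 = 1831
n = Σf = 82
Mean = 1831 / 82 = 22.3293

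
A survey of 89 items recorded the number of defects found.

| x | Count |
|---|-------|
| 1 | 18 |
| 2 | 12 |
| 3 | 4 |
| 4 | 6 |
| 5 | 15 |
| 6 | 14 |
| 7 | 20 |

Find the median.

Cumulative frequencies: 18, 30, 34, 40, 55, 69, 89
n = 89, so the median is the value in position (n+1)/2 = 45.
Position 45 falls at value 5.

5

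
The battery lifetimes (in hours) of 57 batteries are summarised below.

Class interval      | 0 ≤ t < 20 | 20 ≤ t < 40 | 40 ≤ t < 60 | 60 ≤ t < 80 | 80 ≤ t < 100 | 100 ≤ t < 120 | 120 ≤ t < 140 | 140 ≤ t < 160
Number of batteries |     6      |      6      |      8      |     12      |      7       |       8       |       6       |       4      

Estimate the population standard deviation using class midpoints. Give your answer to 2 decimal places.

40.75

Midpoints: 10, 30, 50, 70, 90, 110, 130, 150
n = 57, Σfm = 4370, mean = 76.6667
Σfm² = 429700
Σf(m − x̄)² = Σfm² − (Σfm)²/n = 429700 − 4370²/57 = 94666.6667
Population variance = 94666.6667 / 57 = 1660.8187
Standard deviation = √1660.8187 = 40.7531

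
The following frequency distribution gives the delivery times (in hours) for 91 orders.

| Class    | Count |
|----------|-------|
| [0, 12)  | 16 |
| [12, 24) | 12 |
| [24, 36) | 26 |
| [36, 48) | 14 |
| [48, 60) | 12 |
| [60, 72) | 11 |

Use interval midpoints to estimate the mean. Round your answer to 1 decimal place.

33.6

Midpoints: 6, 18, 30, 42, 54, 66
Σfm = 16×6 + 12×18 + 26×30 + 14×42 + 12×54 + 11×66 = 3054
n = Σf = 91
Mean = 3054 / 91 = 33.5604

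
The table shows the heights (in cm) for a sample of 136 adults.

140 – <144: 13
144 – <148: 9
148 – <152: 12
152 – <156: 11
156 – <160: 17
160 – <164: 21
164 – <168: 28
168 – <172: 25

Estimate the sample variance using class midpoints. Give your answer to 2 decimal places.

82.42

Midpoints: 142, 146, 150, 154, 158, 162, 166, 170
n = 136, Σfm = 21640, mean = 159.1176
Σfm² = 3454432
Σf(m − x̄)² = Σfm² − (Σfm)²/n = 3454432 − 21640²/136 = 11126.1176
Sample variance = 11126.1176 / 135 = 82.4157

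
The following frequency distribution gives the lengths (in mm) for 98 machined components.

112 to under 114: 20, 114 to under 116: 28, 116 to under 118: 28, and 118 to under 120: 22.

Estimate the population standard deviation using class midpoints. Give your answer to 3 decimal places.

Midpoints: 113, 115, 117, 119
n = 98, Σfm = 11374, mean = 116.0612
Σfm² = 1320514
Σf(m − x̄)² = Σfm² − (Σfm)²/n = 1320514 − 11374²/98 = 433.6327
Population variance = 433.6327 / 98 = 4.4248
Standard deviation = √4.4248 = 2.1035

2.104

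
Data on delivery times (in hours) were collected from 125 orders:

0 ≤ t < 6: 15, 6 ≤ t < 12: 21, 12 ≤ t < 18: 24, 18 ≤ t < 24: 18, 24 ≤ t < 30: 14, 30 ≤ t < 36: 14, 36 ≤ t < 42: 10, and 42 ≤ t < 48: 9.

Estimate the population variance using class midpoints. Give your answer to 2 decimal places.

157.52

Midpoints: 3, 9, 15, 21, 27, 33, 39, 45
n = 125, Σfm = 2607, mean = 20.8560
Σfm² = 74061
Σf(m − x̄)² = Σfm² − (Σfm)²/n = 74061 − 2607²/125 = 19689.4080
Population variance = 19689.4080 / 125 = 157.5153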